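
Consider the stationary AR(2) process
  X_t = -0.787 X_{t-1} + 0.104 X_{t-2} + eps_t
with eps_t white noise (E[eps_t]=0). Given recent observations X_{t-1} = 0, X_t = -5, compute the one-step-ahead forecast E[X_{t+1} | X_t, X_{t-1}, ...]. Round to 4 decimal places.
E[X_{t+1} \mid \mathcal F_t] = 3.9350

For an AR(p) model X_t = c + sum_i phi_i X_{t-i} + eps_t, the
one-step-ahead conditional mean is
  E[X_{t+1} | X_t, ...] = c + sum_i phi_i X_{t+1-i}.
Substitute known values:
  E[X_{t+1} | ...] = (-0.787) * (-5) + (0.104) * (0)
                   = 3.9350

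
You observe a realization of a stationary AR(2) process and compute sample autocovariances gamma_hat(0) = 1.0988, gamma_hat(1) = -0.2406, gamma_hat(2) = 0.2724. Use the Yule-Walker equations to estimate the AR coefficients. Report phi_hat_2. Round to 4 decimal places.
\hat\phi_{2} = 0.2100

The Yule-Walker equations for an AR(p) process read, in matrix form,
  Gamma_p phi = r_p,   with   (Gamma_p)_{ij} = gamma(|i - j|),
                       (r_p)_i = gamma(i),   i,j = 1..p.
Substitute the sample gammas (Toeplitz matrix and right-hand side of size 2):
  Gamma_p = [[1.0988, -0.2406], [-0.2406, 1.0988]]
  r_p     = [-0.2406, 0.2724]
Written out:
  1.0988 phi_1 - 0.2406 phi_2 = -0.2406
  -0.2406 phi_1 + 1.0988 phi_2 = 0.2724
Solve by Cramer's rule:
  det = gamma(0)^2 - gamma(1)^2 = (1.0988)^2 - (-0.2406)^2 = 1.20736144 - 0.05788836 = 1.14947308
  phi_hat_1 = [gamma(1) gamma(0) - gamma(1) gamma(2)] / det = [(-0.2406)(1.0988) - (-0.2406)(0.2724)] / 1.14947308 = -0.19883184 / 1.14947308 = -0.173
  phi_hat_2 = [gamma(0) gamma(2) - gamma(1)^2] / det = [(1.0988)(0.2724) - (-0.2406)^2] / 1.14947308 = 0.24142476 / 1.14947308 = 0.21
So phi_hat = [-0.1730, 0.2100].
Therefore phi_hat_2 = 0.2100.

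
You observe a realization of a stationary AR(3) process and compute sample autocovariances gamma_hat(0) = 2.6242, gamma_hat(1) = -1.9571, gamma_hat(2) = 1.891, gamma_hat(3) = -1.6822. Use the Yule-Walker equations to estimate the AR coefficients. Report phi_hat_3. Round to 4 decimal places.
\hat\phi_{3} = -0.0690

The Yule-Walker equations for an AR(p) process read, in matrix form,
  Gamma_p phi = r_p,   with   (Gamma_p)_{ij} = gamma(|i - j|),
                       (r_p)_i = gamma(i),   i,j = 1..p.
Substitute the sample gammas (Toeplitz matrix and right-hand side of size 3):
  Gamma_p = [[2.6242, -1.9571, 1.891], [-1.9571, 2.6242, -1.9571], [1.891, -1.9571, 2.6242]]
  r_p     = [-1.9571, 1.891, -1.6822]
Written out (R1..R3):
  (R1) 2.6242 phi_1 - 1.9571 phi_2 + 1.891 phi_3 = -1.9571
  (R2) -1.9571 phi_1 + 2.6242 phi_2 - 1.9571 phi_3 = 1.891
  (R3) 1.891 phi_1 - 1.9571 phi_2 + 2.6242 phi_3 = -1.6822
Gaussian elimination:
  R2 <- R2 - (-1.9571/2.6242) R1 = R2 - (-0.745789) R1:  1.164616 phi_2 - 0.546813 phi_3 = 0.431416
  R3 <- R3 - (1.891/2.6242) R1 = R3 - (0.720601) R1:  -0.546813 phi_2 + 1.261544 phi_3 = -0.271913
  R3 <- R3 - (-0.546813/1.164616) R2 = R3 - (-0.469522) R2:  1.004804 phi_3 = -0.069353
Back-substitution:
  phi_hat_3 = -0.069353 / 1.004804 = -0.069022
  phi_hat_2 = (0.431416 - (-0.546813)(-0.069022)) / 1.164616 = 0.338029
  phi_hat_1 = (-1.9571 - (-1.9571)(0.338029) - (1.891)(-0.069022)) / 2.6242 = -0.443954
So phi_hat = [-0.4440, 0.3380, -0.0690].
Therefore phi_hat_3 = -0.0690.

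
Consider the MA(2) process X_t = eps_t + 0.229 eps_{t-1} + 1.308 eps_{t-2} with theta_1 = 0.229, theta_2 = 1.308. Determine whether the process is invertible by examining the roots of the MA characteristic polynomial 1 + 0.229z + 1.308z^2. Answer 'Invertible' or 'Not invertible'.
\text{Not invertible}

The MA(q) characteristic polynomial is P(z) = 1 + 0.229z + 1.308z^2.
Invertibility requires all roots to lie outside the unit circle, i.e. |z| > 1 for every root.
Set 1 + (0.229) z + (1.308) z^2 = 0, i.e. a z^2 + b z + c = 0 with a = 1.308, b = 0.229, c = 1.
Discriminant D = b^2 - 4ac = (0.229)^2 - 4*(1.308)*1 = 0.052441 - (5.232) = -5.179559.
D < 0, so the roots are the complex-conjugate pair z = (-b +/- i sqrt(-D)) / (2a) = -0.0875 +/- 0.87i.
For a conjugate pair |z|^2 = z * conj(z) = (product of roots) = c/a = 1/(1.308) = 0.764526, so |z| = sqrt(0.764526) = 0.8744 for both roots.
Moduli of all roots: 0.8744, 0.8744.
All moduli strictly greater than 1? No.
Verdict: Not invertible.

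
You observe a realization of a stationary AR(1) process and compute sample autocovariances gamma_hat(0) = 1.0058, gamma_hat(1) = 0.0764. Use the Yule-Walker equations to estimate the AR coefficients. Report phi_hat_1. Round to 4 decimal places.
\hat\phi_{1} = 0.0760

The Yule-Walker equations for an AR(p) process read, in matrix form,
  Gamma_p phi = r_p,   with   (Gamma_p)_{ij} = gamma(|i - j|),
                       (r_p)_i = gamma(i),   i,j = 1..p.
Substitute the sample gammas (Toeplitz matrix and right-hand side of size 1):
  Gamma_p = [[1.0058]]
  r_p     = [0.0764]
With p = 1 this is the single equation gamma(0) phi_1 = gamma(1):
  phi_hat_1 = gamma(1) / gamma(0) = 0.0764 / 1.0058 = 0.0760.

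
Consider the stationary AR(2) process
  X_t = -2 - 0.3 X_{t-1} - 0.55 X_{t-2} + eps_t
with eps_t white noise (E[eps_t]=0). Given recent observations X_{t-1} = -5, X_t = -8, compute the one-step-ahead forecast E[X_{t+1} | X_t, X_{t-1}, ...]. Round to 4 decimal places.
E[X_{t+1} \mid \mathcal F_t] = 3.1500

For an AR(p) model X_t = c + sum_i phi_i X_{t-i} + eps_t, the
one-step-ahead conditional mean is
  E[X_{t+1} | X_t, ...] = c + sum_i phi_i X_{t+1-i}.
Substitute known values:
  E[X_{t+1} | ...] = -2 + (-0.3) * (-8) + (-0.55) * (-5)
                   = 3.1500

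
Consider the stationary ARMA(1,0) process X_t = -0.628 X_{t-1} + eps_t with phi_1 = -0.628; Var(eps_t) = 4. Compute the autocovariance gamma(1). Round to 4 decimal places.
\gamma(1) = -4.1478

Multiply the model equation by X_{t-k} and take expectations. With theta_0 = psi_0 = 1 and psi_j the MA(infinity) weights, this gives
  gamma(k) - sum_i phi_i gamma(k-i) = c_k,
  c_k = sigma^2 * sum_{j=k..q} theta_j psi_{j-k}   (c_k = 0 for k > q),
using gamma(-m) = gamma(m).
Pure AR (q = 0): c_0 = sigma^2 = 4, c_k = 0 for k >= 1.
Equations for k = 0 and k = 1 (AR order 1):
  gamma(0) = phi_1 gamma(1) + c_0
  gamma(1) = phi_1 gamma(0) + c_1
Substituting the second into the first: gamma(0) (1 - phi_1^2) = c_0 + phi_1 c_1, so
  gamma(0) = c_0 / (1 - phi_1^2) = 4 / (1 - (-0.628)^2) = 4 / 0.605616 = 6.604845.
  gamma(1) = phi_1 gamma(0) = (-0.628)(6.604845) = -4.147843.
Therefore gamma(1) = -4.1478 (to 4 decimal places).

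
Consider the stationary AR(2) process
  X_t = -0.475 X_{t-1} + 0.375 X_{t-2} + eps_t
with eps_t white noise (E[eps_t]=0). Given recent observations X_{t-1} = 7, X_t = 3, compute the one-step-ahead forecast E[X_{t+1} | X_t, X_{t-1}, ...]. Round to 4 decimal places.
E[X_{t+1} \mid \mathcal F_t] = 1.2000

For an AR(p) model X_t = c + sum_i phi_i X_{t-i} + eps_t, the
one-step-ahead conditional mean is
  E[X_{t+1} | X_t, ...] = c + sum_i phi_i X_{t+1-i}.
Substitute known values:
  E[X_{t+1} | ...] = (-0.475) * (3) + (0.375) * (7)
                   = 1.2000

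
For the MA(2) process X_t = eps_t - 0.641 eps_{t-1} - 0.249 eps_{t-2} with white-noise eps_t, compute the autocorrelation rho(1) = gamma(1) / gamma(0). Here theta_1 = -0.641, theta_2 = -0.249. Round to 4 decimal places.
\rho(1) = -0.3268

For an MA(q) process with theta_0 = 1, the autocovariance is
  gamma(k) = sigma^2 * sum_{i=0..q-k} theta_i * theta_{i+k},
and rho(k) = gamma(k) / gamma(0). Sigma^2 cancels.
  numerator   = (1)*(-0.641) + (-0.641)*(-0.249) = -0.481391.
  denominator = (1)^2 + (-0.641)^2 + (-0.249)^2 = 1.472882.
  rho(1) = -0.481391 / 1.472882 = -0.3268.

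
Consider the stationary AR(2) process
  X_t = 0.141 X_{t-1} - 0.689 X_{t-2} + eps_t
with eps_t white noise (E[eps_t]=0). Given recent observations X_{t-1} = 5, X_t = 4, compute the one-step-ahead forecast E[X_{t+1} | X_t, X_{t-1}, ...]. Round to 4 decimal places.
E[X_{t+1} \mid \mathcal F_t] = -2.8810

For an AR(p) model X_t = c + sum_i phi_i X_{t-i} + eps_t, the
one-step-ahead conditional mean is
  E[X_{t+1} | X_t, ...] = c + sum_i phi_i X_{t+1-i}.
Substitute known values:
  E[X_{t+1} | ...] = (0.141) * (4) + (-0.689) * (5)
                   = -2.8810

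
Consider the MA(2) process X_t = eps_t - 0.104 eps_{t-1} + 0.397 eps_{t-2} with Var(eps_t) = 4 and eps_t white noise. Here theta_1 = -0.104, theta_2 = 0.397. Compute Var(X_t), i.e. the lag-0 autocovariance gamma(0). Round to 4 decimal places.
\gamma(0) = 4.6737

For an MA(q) process X_t = eps_t + sum_i theta_i eps_{t-i} with
Var(eps_t) = sigma^2, the variance is
  gamma(0) = sigma^2 * (1 + sum_i theta_i^2).
  sum_i theta_i^2 = (-0.104)^2 + (0.397)^2 = 0.010816 + 0.157609 = 0.168425.
  gamma(0) = 4 * (1 + 0.168425) = 4 * 1.168425 = 4.6737.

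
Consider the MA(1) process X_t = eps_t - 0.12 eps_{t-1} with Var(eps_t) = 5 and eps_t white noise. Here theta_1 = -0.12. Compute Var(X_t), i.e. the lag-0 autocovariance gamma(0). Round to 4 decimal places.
\gamma(0) = 5.0720

For an MA(q) process X_t = eps_t + sum_i theta_i eps_{t-i} with
Var(eps_t) = sigma^2, the variance is
  gamma(0) = sigma^2 * (1 + sum_i theta_i^2).
  sum_i theta_i^2 = (-0.12)^2 = 0.0144.
  gamma(0) = 5 * (1 + 0.0144) = 5 * 1.0144 = 5.072, which rounds to 5.0720.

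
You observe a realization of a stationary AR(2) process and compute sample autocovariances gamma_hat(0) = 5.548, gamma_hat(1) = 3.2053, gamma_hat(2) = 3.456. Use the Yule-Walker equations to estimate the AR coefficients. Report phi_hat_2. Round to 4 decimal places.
\hat\phi_{2} = 0.4340

The Yule-Walker equations for an AR(p) process read, in matrix form,
  Gamma_p phi = r_p,   with   (Gamma_p)_{ij} = gamma(|i - j|),
                       (r_p)_i = gamma(i),   i,j = 1..p.
Substitute the sample gammas (Toeplitz matrix and right-hand side of size 2):
  Gamma_p = [[5.548, 3.2053], [3.2053, 5.548]]
  r_p     = [3.2053, 3.456]
Written out:
  5.548 phi_1 + 3.2053 phi_2 = 3.2053
  3.2053 phi_1 + 5.548 phi_2 = 3.456
Solve by Cramer's rule:
  det = gamma(0)^2 - gamma(1)^2 = (5.548)^2 - (3.2053)^2 = 30.780304 - 10.27394809 = 20.50635591
  phi_hat_1 = [gamma(1) gamma(0) - gamma(1) gamma(2)] / det = [(3.2053)(5.548) - (3.2053)(3.456)] / 20.50635591 = 6.7054876 / 20.50635591 = 0.327
  phi_hat_2 = [gamma(0) gamma(2) - gamma(1)^2] / det = [(5.548)(3.456) - (3.2053)^2] / 20.50635591 = 8.89993991 / 20.50635591 = 0.434
So phi_hat = [0.3270, 0.4340].
Therefore phi_hat_2 = 0.4340.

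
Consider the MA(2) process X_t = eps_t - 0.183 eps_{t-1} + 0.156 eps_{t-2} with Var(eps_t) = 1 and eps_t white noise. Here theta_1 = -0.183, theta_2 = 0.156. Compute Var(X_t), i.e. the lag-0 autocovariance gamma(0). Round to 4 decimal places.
\gamma(0) = 1.0578

For an MA(q) process X_t = eps_t + sum_i theta_i eps_{t-i} with
Var(eps_t) = sigma^2, the variance is
  gamma(0) = sigma^2 * (1 + sum_i theta_i^2).
  sum_i theta_i^2 = (-0.183)^2 + (0.156)^2 = 0.033489 + 0.024336 = 0.057825.
  gamma(0) = 1 * (1 + 0.057825) = 1 * 1.057825 = 1.057825, which rounds to 1.0578.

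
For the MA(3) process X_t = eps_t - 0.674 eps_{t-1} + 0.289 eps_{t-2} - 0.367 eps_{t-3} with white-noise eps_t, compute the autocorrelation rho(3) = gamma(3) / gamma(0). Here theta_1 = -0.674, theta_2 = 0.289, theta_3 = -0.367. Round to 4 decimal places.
\rho(3) = -0.2194

For an MA(q) process with theta_0 = 1, the autocovariance is
  gamma(k) = sigma^2 * sum_{i=0..q-k} theta_i * theta_{i+k},
and rho(k) = gamma(k) / gamma(0). Sigma^2 cancels.
  numerator   = (1)*(-0.367) = -0.367.
  denominator = (1)^2 + (-0.674)^2 + (0.289)^2 + (-0.367)^2 = 1.672486.
  rho(3) = -0.367 / 1.672486 = -0.2194.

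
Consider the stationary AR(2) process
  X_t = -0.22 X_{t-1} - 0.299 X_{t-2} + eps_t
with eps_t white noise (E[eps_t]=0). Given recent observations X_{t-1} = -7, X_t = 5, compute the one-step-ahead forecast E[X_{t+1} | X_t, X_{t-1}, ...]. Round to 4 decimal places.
E[X_{t+1} \mid \mathcal F_t] = 0.9930

For an AR(p) model X_t = c + sum_i phi_i X_{t-i} + eps_t, the
one-step-ahead conditional mean is
  E[X_{t+1} | X_t, ...] = c + sum_i phi_i X_{t+1-i}.
Substitute known values:
  E[X_{t+1} | ...] = (-0.22) * (5) + (-0.299) * (-7)
                   = 0.9930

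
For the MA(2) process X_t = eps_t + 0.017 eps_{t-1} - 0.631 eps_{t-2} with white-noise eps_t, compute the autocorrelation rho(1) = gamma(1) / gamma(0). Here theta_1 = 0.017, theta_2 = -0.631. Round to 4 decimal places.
\rho(1) = 0.0045

For an MA(q) process with theta_0 = 1, the autocovariance is
  gamma(k) = sigma^2 * sum_{i=0..q-k} theta_i * theta_{i+k},
and rho(k) = gamma(k) / gamma(0). Sigma^2 cancels.
  numerator   = (1)*(0.017) + (0.017)*(-0.631) = 0.006273.
  denominator = (1)^2 + (0.017)^2 + (-0.631)^2 = 1.39845.
  rho(1) = 0.006273 / 1.39845 = 0.0045.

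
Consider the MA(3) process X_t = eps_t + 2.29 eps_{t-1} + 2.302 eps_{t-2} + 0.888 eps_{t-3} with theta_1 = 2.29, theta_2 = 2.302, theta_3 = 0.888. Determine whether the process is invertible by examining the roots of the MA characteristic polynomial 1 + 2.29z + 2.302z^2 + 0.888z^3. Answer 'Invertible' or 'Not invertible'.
\text{Not invertible}

The MA(q) characteristic polynomial is P(z) = 1 + 2.29z + 2.302z^2 + 0.888z^3.
Invertibility requires all roots to lie outside the unit circle, i.e. |z| > 1 for every root.
Degree 3: look for a simple real root z0 first, then factor out (1 - z/z0) and solve the remaining quadratic.
Testing z0 = -1.25: P(-1.25) = 1 + (2.29)(-1.25) + (2.302)(-1.25)^2 + (0.888)(-1.25)^3
  = 1 + (-2.8625) + (3.596875) + (-1.734375) = 0.  So z_0 = -1.25 is a root, |z_0| = 1.25.
Divide out the factor (1 + 0.8 z) = (1 - z/z0) (since 1/z0 = -0.8):
  P(z) = (1 + 0.8 z)(1 + (1.49) z + (1.11) z^2)
  [check: z-coef 1.49 - (-0.8) = 2.29; z^2-coef 1.11 - (-0.8)(1.49) = 2.302; z^3-coef -(-0.8)(1.11) = 0.888.]
Remaining roots from the quadratic factor 1 + (1.49) z + (1.11) z^2:
  Set 1 + (1.49) z + (1.11) z^2 = 0, i.e. a z^2 + b z + c = 0 with a = 1.11, b = 1.49, c = 1.
  Discriminant D = b^2 - 4ac = (1.49)^2 - 4*(1.11)*1 = 2.2201 - (4.44) = -2.2199.
  D < 0, so the roots are the complex-conjugate pair z = (-b +/- i sqrt(-D)) / (2a) = -0.6712 +/- 0.6711i.
  For a conjugate pair |z|^2 = z * conj(z) = (product of roots) = c/a = 1/(1.11) = 0.900901, so |z| = sqrt(0.900901) = 0.9492 for both roots.
Moduli of all roots: 1.2500, 0.9492, 0.9492.
All moduli strictly greater than 1? No.
Verdict: Not invertible.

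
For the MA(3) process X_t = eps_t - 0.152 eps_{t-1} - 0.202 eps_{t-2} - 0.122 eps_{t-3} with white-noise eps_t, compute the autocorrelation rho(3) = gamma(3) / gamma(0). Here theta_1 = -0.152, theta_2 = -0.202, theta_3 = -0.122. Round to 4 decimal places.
\rho(3) = -0.1131

For an MA(q) process with theta_0 = 1, the autocovariance is
  gamma(k) = sigma^2 * sum_{i=0..q-k} theta_i * theta_{i+k},
and rho(k) = gamma(k) / gamma(0). Sigma^2 cancels.
  numerator   = (1)*(-0.122) = -0.122.
  denominator = (1)^2 + (-0.152)^2 + (-0.202)^2 + (-0.122)^2 = 1.078792.
  rho(3) = -0.122 / 1.078792 = -0.1131.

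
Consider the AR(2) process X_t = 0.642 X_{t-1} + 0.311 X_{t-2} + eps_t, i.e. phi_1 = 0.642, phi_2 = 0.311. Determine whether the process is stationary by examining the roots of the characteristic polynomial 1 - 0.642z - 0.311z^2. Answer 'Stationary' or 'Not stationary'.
\text{Stationary}

The AR(p) characteristic polynomial is P(z) = 1 - 0.642z - 0.311z^2.
Stationarity requires all roots to lie outside the unit circle, i.e. |z| > 1 for every root.
Set 1 + (-0.642) z + (-0.311) z^2 = 0, i.e. a z^2 + b z + c = 0 with a = -0.311, b = -0.642, c = 1.
Discriminant D = b^2 - 4ac = (-0.642)^2 - 4*(-0.311)*1 = 0.412164 - (-1.244) = 1.656164.
D >= 0, so the roots are real: z = (-b +/- sqrt(D)) / (2a) = (0.642 +/- 1.28692) / (-0.622).
  z_1 = (0.642 + 1.28692) / (-0.622) = -3.1012,   |z_1| = 3.1012.
  z_2 = (0.642 - 1.28692) / (-0.622) = 1.0368,   |z_2| = 1.0368.
Moduli of all roots: 3.1012, 1.0368.
All moduli strictly greater than 1? Yes.
Verdict: Stationary.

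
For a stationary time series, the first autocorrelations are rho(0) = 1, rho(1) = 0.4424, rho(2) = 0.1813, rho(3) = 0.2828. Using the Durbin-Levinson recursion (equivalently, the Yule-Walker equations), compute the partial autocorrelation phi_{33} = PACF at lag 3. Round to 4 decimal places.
\phi_{33} = 0.2600

The PACF at lag k is phi_{kk}, the last component of the solution
to the Yule-Walker system G_k phi = r_k where
  (G_k)_{ij} = rho(|i - j|), (r_k)_i = rho(i), i,j = 1..k.
Equivalently, Durbin-Levinson gives phi_{kk} iteratively:
  phi_{11} = rho(1)
  phi_{kk} = [rho(k) - sum_{j=1..k-1} phi_{k-1,j} rho(k-j)]
            / [1 - sum_{j=1..k-1} phi_{k-1,j} rho(j)],
  phi_{k,j} = phi_{k-1,j} - phi_{kk} phi_{k-1,k-j},  j = 1..k-1.
Step k = 1:
  phi_11 = rho(1) = 0.4424.
Step k = 2:
  phi_22 = [rho(2) - phi_11 rho(1)] / [1 - phi_11 rho(1)] = [0.1813 - (0.4424)(0.4424)] / [1 - (0.4424)(0.4424)]
         = -0.01441776 / 0.80428224 = -0.017926.
  Update: phi_21 = phi_11 - phi_22 phi_11 = 0.4424 - (-0.017926)(0.4424) = 0.450331.
Step k = 3:
  phi_33 = [rho(3) - phi_21 rho(2) - phi_22 rho(1)] / [1 - phi_21 rho(1) - phi_22 rho(2)]
    numerator   = 0.2828 - (0.450331)(0.1813) - (-0.017926)(0.4424) = 0.20908564
    denominator = 1 - (0.450331)(0.4424) - (-0.017926)(0.1813) = 0.80402378
  phi_33 = 0.20908564 / 0.80402378 = 0.26.
Therefore phi_{33} = 0.2600.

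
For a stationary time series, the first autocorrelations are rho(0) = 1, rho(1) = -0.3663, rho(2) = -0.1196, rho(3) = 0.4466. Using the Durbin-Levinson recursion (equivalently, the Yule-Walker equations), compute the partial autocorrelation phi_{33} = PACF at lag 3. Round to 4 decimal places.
\phi_{33} = 0.3571

The PACF at lag k is phi_{kk}, the last component of the solution
to the Yule-Walker system G_k phi = r_k where
  (G_k)_{ij} = rho(|i - j|), (r_k)_i = rho(i), i,j = 1..k.
Equivalently, Durbin-Levinson gives phi_{kk} iteratively:
  phi_{11} = rho(1)
  phi_{kk} = [rho(k) - sum_{j=1..k-1} phi_{k-1,j} rho(k-j)]
            / [1 - sum_{j=1..k-1} phi_{k-1,j} rho(j)],
  phi_{k,j} = phi_{k-1,j} - phi_{kk} phi_{k-1,k-j},  j = 1..k-1.
Step k = 1:
  phi_11 = rho(1) = -0.3663.
Step k = 2:
  phi_22 = [rho(2) - phi_11 rho(1)] / [1 - phi_11 rho(1)] = [-0.1196 - (-0.3663)(-0.3663)] / [1 - (-0.3663)(-0.3663)]
         = -0.25377569 / 0.86582431 = -0.293103.
  Update: phi_21 = phi_11 - phi_22 phi_11 = -0.3663 - (-0.293103)(-0.3663) = -0.473664.
Step k = 3:
  phi_33 = [rho(3) - phi_21 rho(2) - phi_22 rho(1)] / [1 - phi_21 rho(1) - phi_22 rho(2)]
    numerator   = 0.4466 - (-0.473664)(-0.1196) - (-0.293103)(-0.3663) = 0.28258621
    denominator = 1 - (-0.473664)(-0.3663) - (-0.293103)(-0.1196) = 0.7914419
  phi_33 = 0.28258621 / 0.7914419 = 0.3571.
Therefore phi_{33} = 0.3571.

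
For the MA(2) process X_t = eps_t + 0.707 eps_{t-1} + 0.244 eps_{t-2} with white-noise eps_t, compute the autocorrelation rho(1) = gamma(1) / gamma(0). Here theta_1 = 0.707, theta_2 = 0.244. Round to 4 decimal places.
\rho(1) = 0.5640

For an MA(q) process with theta_0 = 1, the autocovariance is
  gamma(k) = sigma^2 * sum_{i=0..q-k} theta_i * theta_{i+k},
and rho(k) = gamma(k) / gamma(0). Sigma^2 cancels.
  numerator   = (1)*(0.707) + (0.707)*(0.244) = 0.879508.
  denominator = (1)^2 + (0.707)^2 + (0.244)^2 = 1.559385.
  rho(1) = 0.879508 / 1.559385 = 0.5640.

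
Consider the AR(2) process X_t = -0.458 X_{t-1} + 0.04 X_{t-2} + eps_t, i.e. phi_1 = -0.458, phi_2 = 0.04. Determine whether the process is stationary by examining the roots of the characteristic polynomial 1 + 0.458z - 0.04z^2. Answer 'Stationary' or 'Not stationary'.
\text{Stationary}

The AR(p) characteristic polynomial is P(z) = 1 + 0.458z - 0.04z^2.
Stationarity requires all roots to lie outside the unit circle, i.e. |z| > 1 for every root.
Set 1 + (0.458) z + (-0.04) z^2 = 0, i.e. a z^2 + b z + c = 0 with a = -0.04, b = 0.458, c = 1.
Discriminant D = b^2 - 4ac = (0.458)^2 - 4*(-0.04)*1 = 0.209764 - (-0.16) = 0.369764.
D >= 0, so the roots are real: z = (-b +/- sqrt(D)) / (2a) = (-0.458 +/- 0.608082) / (-0.08).
  z_1 = (-0.458 + 0.608082) / (-0.08) = -1.876,   |z_1| = 1.876.
  z_2 = (-0.458 - 0.608082) / (-0.08) = 13.326,   |z_2| = 13.326.
Moduli of all roots: 1.8760, 13.3260.
All moduli strictly greater than 1? Yes.
Verdict: Stationary.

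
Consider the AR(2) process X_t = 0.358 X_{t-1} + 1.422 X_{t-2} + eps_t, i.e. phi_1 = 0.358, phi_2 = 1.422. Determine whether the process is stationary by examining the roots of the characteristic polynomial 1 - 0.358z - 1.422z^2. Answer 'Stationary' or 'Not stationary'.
\text{Not stationary}

The AR(p) characteristic polynomial is P(z) = 1 - 0.358z - 1.422z^2.
Stationarity requires all roots to lie outside the unit circle, i.e. |z| > 1 for every root.
Set 1 + (-0.358) z + (-1.422) z^2 = 0, i.e. a z^2 + b z + c = 0 with a = -1.422, b = -0.358, c = 1.
Discriminant D = b^2 - 4ac = (-0.358)^2 - 4*(-1.422)*1 = 0.128164 - (-5.688) = 5.816164.
D >= 0, so the roots are real: z = (-b +/- sqrt(D)) / (2a) = (0.358 +/- 2.411672) / (-2.844).
  z_1 = (0.358 + 2.411672) / (-2.844) = -0.9739,   |z_1| = 0.9739.
  z_2 = (0.358 - 2.411672) / (-2.844) = 0.7221,   |z_2| = 0.7221.
Moduli of all roots: 0.9739, 0.7221.
All moduli strictly greater than 1? No.
Verdict: Not stationary.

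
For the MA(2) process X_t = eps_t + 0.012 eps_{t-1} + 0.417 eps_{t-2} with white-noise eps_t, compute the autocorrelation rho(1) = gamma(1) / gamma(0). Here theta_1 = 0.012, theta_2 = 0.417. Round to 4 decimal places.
\rho(1) = 0.0145

For an MA(q) process with theta_0 = 1, the autocovariance is
  gamma(k) = sigma^2 * sum_{i=0..q-k} theta_i * theta_{i+k},
and rho(k) = gamma(k) / gamma(0). Sigma^2 cancels.
  numerator   = (1)*(0.012) + (0.012)*(0.417) = 0.017004.
  denominator = (1)^2 + (0.012)^2 + (0.417)^2 = 1.174033.
  rho(1) = 0.017004 / 1.174033 = 0.0145.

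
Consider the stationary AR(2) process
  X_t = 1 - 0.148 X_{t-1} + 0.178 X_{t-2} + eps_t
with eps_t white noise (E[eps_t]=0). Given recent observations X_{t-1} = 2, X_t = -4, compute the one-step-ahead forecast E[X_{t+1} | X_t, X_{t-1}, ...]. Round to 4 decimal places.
E[X_{t+1} \mid \mathcal F_t] = 1.9480

For an AR(p) model X_t = c + sum_i phi_i X_{t-i} + eps_t, the
one-step-ahead conditional mean is
  E[X_{t+1} | X_t, ...] = c + sum_i phi_i X_{t+1-i}.
Substitute known values:
  E[X_{t+1} | ...] = 1 + (-0.148) * (-4) + (0.178) * (2)
                   = 1.9480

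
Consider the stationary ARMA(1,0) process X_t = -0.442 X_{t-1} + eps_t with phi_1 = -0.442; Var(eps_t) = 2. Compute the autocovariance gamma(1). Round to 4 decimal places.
\gamma(1) = -1.0986

Multiply the model equation by X_{t-k} and take expectations. With theta_0 = psi_0 = 1 and psi_j the MA(infinity) weights, this gives
  gamma(k) - sum_i phi_i gamma(k-i) = c_k,
  c_k = sigma^2 * sum_{j=k..q} theta_j psi_{j-k}   (c_k = 0 for k > q),
using gamma(-m) = gamma(m).
Pure AR (q = 0): c_0 = sigma^2 = 2, c_k = 0 for k >= 1.
Equations for k = 0 and k = 1 (AR order 1):
  gamma(0) = phi_1 gamma(1) + c_0
  gamma(1) = phi_1 gamma(0) + c_1
Substituting the second into the first: gamma(0) (1 - phi_1^2) = c_0 + phi_1 c_1, so
  gamma(0) = c_0 / (1 - phi_1^2) = 2 / (1 - (-0.442)^2) = 2 / 0.804636 = 2.485596.
  gamma(1) = phi_1 gamma(0) = (-0.442)(2.485596) = -1.098633.
Therefore gamma(1) = -1.0986 (to 4 decimal places).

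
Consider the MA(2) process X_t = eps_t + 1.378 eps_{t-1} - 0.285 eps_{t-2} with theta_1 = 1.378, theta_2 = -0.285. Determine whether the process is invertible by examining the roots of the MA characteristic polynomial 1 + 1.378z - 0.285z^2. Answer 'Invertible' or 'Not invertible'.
\text{Not invertible}

The MA(q) characteristic polynomial is P(z) = 1 + 1.378z - 0.285z^2.
Invertibility requires all roots to lie outside the unit circle, i.e. |z| > 1 for every root.
Set 1 + (1.378) z + (-0.285) z^2 = 0, i.e. a z^2 + b z + c = 0 with a = -0.285, b = 1.378, c = 1.
Discriminant D = b^2 - 4ac = (1.378)^2 - 4*(-0.285)*1 = 1.898884 - (-1.14) = 3.038884.
D >= 0, so the roots are real: z = (-b +/- sqrt(D)) / (2a) = (-1.378 +/- 1.74324) / (-0.57).
  z_1 = (-1.378 + 1.74324) / (-0.57) = -0.6408,   |z_1| = 0.6408.
  z_2 = (-1.378 - 1.74324) / (-0.57) = 5.4759,   |z_2| = 5.4759.
Moduli of all roots: 0.6408, 5.4759.
All moduli strictly greater than 1? No.
Verdict: Not invertible.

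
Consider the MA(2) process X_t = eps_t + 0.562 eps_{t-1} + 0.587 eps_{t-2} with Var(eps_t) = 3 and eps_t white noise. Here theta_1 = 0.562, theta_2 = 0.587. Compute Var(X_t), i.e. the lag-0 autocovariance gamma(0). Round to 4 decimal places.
\gamma(0) = 4.9812

For an MA(q) process X_t = eps_t + sum_i theta_i eps_{t-i} with
Var(eps_t) = sigma^2, the variance is
  gamma(0) = sigma^2 * (1 + sum_i theta_i^2).
  sum_i theta_i^2 = (0.562)^2 + (0.587)^2 = 0.315844 + 0.344569 = 0.660413.
  gamma(0) = 3 * (1 + 0.660413) = 3 * 1.660413 = 4.981239, which rounds to 4.9812.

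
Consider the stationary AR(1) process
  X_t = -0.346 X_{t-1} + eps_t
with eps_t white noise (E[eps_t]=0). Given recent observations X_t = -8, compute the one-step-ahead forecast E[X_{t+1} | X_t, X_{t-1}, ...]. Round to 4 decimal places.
E[X_{t+1} \mid \mathcal F_t] = 2.7680

For an AR(p) model X_t = c + sum_i phi_i X_{t-i} + eps_t, the
one-step-ahead conditional mean is
  E[X_{t+1} | X_t, ...] = c + sum_i phi_i X_{t+1-i}.
Substitute known values:
  E[X_{t+1} | ...] = (-0.346) * (-8)
                   = 2.7680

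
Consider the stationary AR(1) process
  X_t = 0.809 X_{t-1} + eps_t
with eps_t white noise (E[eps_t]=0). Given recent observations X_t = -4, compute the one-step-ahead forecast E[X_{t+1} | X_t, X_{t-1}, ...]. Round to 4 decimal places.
E[X_{t+1} \mid \mathcal F_t] = -3.2360

For an AR(p) model X_t = c + sum_i phi_i X_{t-i} + eps_t, the
one-step-ahead conditional mean is
  E[X_{t+1} | X_t, ...] = c + sum_i phi_i X_{t+1-i}.
Substitute known values:
  E[X_{t+1} | ...] = (0.809) * (-4)
                   = -3.2360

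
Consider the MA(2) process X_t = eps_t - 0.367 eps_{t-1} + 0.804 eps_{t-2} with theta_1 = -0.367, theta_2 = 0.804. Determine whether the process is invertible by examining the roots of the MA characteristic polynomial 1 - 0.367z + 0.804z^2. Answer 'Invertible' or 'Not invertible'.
\text{Invertible}

The MA(q) characteristic polynomial is P(z) = 1 - 0.367z + 0.804z^2.
Invertibility requires all roots to lie outside the unit circle, i.e. |z| > 1 for every root.
Set 1 + (-0.367) z + (0.804) z^2 = 0, i.e. a z^2 + b z + c = 0 with a = 0.804, b = -0.367, c = 1.
Discriminant D = b^2 - 4ac = (-0.367)^2 - 4*(0.804)*1 = 0.134689 - (3.216) = -3.081311.
D < 0, so the roots are the complex-conjugate pair z = (-b +/- i sqrt(-D)) / (2a) = 0.2282 +/- 1.0916i.
For a conjugate pair |z|^2 = z * conj(z) = (product of roots) = c/a = 1/(0.804) = 1.243781, so |z| = sqrt(1.243781) = 1.1152 for both roots.
Moduli of all roots: 1.1152, 1.1152.
All moduli strictly greater than 1? Yes.
Verdict: Invertible.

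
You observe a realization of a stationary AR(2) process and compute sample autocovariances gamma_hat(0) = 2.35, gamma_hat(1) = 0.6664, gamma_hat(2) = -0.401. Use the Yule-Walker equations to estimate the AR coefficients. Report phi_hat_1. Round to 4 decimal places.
\hat\phi_{1} = 0.3610

The Yule-Walker equations for an AR(p) process read, in matrix form,
  Gamma_p phi = r_p,   with   (Gamma_p)_{ij} = gamma(|i - j|),
                       (r_p)_i = gamma(i),   i,j = 1..p.
Substitute the sample gammas (Toeplitz matrix and right-hand side of size 2):
  Gamma_p = [[2.35, 0.6664], [0.6664, 2.35]]
  r_p     = [0.6664, -0.401]
Written out:
  2.35 phi_1 + 0.6664 phi_2 = 0.6664
  0.6664 phi_1 + 2.35 phi_2 = -0.401
Solve by Cramer's rule:
  det = gamma(0)^2 - gamma(1)^2 = (2.35)^2 - (0.6664)^2 = 5.5225 - 0.44408896 = 5.07841104
  phi_hat_1 = [gamma(1) gamma(0) - gamma(1) gamma(2)] / det = [(0.6664)(2.35) - (0.6664)(-0.401)] / 5.07841104 = 1.8332664 / 5.07841104 = 0.361
  phi_hat_2 = [gamma(0) gamma(2) - gamma(1)^2] / det = [(2.35)(-0.401) - (0.6664)^2] / 5.07841104 = -1.38643896 / 5.07841104 = -0.273
So phi_hat = [0.3610, -0.2730].
Therefore phi_hat_1 = 0.3610.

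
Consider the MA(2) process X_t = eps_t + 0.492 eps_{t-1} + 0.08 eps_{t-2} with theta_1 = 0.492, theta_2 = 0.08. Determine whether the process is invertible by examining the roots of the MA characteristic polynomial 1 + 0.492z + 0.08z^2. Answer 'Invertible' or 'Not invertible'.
\text{Invertible}

The MA(q) characteristic polynomial is P(z) = 1 + 0.492z + 0.08z^2.
Invertibility requires all roots to lie outside the unit circle, i.e. |z| > 1 for every root.
Set 1 + (0.492) z + (0.08) z^2 = 0, i.e. a z^2 + b z + c = 0 with a = 0.08, b = 0.492, c = 1.
Discriminant D = b^2 - 4ac = (0.492)^2 - 4*(0.08)*1 = 0.242064 - (0.32) = -0.077936.
D < 0, so the roots are the complex-conjugate pair z = (-b +/- i sqrt(-D)) / (2a) = -3.075 +/- 1.7448i.
For a conjugate pair |z|^2 = z * conj(z) = (product of roots) = c/a = 1/(0.08) = 12.5, so |z| = sqrt(12.5) = 3.5355 for both roots.
Moduli of all roots: 3.5355, 3.5355.
All moduli strictly greater than 1? Yes.
Verdict: Invertible.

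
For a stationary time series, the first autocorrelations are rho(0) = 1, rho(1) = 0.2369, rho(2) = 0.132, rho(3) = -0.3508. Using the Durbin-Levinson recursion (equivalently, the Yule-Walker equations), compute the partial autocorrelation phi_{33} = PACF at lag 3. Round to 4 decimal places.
\phi_{33} = -0.4250

The PACF at lag k is phi_{kk}, the last component of the solution
to the Yule-Walker system G_k phi = r_k where
  (G_k)_{ij} = rho(|i - j|), (r_k)_i = rho(i), i,j = 1..k.
Equivalently, Durbin-Levinson gives phi_{kk} iteratively:
  phi_{11} = rho(1)
  phi_{kk} = [rho(k) - sum_{j=1..k-1} phi_{k-1,j} rho(k-j)]
            / [1 - sum_{j=1..k-1} phi_{k-1,j} rho(j)],
  phi_{k,j} = phi_{k-1,j} - phi_{kk} phi_{k-1,k-j},  j = 1..k-1.
Step k = 1:
  phi_11 = rho(1) = 0.2369.
Step k = 2:
  phi_22 = [rho(2) - phi_11 rho(1)] / [1 - phi_11 rho(1)] = [0.132 - (0.2369)(0.2369)] / [1 - (0.2369)(0.2369)]
         = 0.07587839 / 0.94387839 = 0.08039.
  Update: phi_21 = phi_11 - phi_22 phi_11 = 0.2369 - (0.08039)(0.2369) = 0.217856.
Step k = 3:
  phi_33 = [rho(3) - phi_21 rho(2) - phi_22 rho(1)] / [1 - phi_21 rho(1) - phi_22 rho(2)]
    numerator   = -0.3508 - (0.217856)(0.132) - (0.08039)(0.2369) = -0.39860133
    denominator = 1 - (0.217856)(0.2369) - (0.08039)(0.132) = 0.93777853
  phi_33 = -0.39860133 / 0.93777853 = -0.425.
Therefore phi_{33} = -0.4250.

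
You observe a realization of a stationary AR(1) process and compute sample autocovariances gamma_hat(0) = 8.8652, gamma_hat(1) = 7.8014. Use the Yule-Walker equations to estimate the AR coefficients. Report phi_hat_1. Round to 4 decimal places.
\hat\phi_{1} = 0.8800

The Yule-Walker equations for an AR(p) process read, in matrix form,
  Gamma_p phi = r_p,   with   (Gamma_p)_{ij} = gamma(|i - j|),
                       (r_p)_i = gamma(i),   i,j = 1..p.
Substitute the sample gammas (Toeplitz matrix and right-hand side of size 1):
  Gamma_p = [[8.8652]]
  r_p     = [7.8014]
With p = 1 this is the single equation gamma(0) phi_1 = gamma(1):
  phi_hat_1 = gamma(1) / gamma(0) = 7.8014 / 8.8652 = 0.8800.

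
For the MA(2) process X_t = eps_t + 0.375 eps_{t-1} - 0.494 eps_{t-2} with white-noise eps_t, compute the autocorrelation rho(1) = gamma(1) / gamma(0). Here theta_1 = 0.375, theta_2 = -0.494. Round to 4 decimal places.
\rho(1) = 0.1370

For an MA(q) process with theta_0 = 1, the autocovariance is
  gamma(k) = sigma^2 * sum_{i=0..q-k} theta_i * theta_{i+k},
and rho(k) = gamma(k) / gamma(0). Sigma^2 cancels.
  numerator   = (1)*(0.375) + (0.375)*(-0.494) = 0.18975.
  denominator = (1)^2 + (0.375)^2 + (-0.494)^2 = 1.384661.
  rho(1) = 0.18975 / 1.384661 = 0.1370.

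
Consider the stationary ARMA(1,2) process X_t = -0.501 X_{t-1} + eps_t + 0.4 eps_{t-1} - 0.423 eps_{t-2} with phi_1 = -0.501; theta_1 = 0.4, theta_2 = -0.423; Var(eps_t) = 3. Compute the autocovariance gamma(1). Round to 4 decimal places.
\gamma(1) = -0.4685

Multiply the model equation by X_{t-k} and take expectations. With theta_0 = psi_0 = 1 and psi_j the MA(infinity) weights, this gives
  gamma(k) - sum_i phi_i gamma(k-i) = c_k,
  c_k = sigma^2 * sum_{j=k..q} theta_j psi_{j-k}   (c_k = 0 for k > q),
using gamma(-m) = gamma(m).
psi-weights needed (psi_j = theta_j + sum_i phi_i psi_{j-i}):
  psi_1 = theta_1 + phi_1 = 0.4 + (-0.501) = -0.101
  psi_2 = theta_2 + phi_1 psi_1 = -0.423 + (-0.501)(-0.101) = -0.372399
Right-hand sides:
  c_0 = sigma^2 (1 + theta_1 psi_1 + theta_2 psi_2) = 3 * (1 + (0.4)(-0.101) + (-0.423)(-0.372399)) = 3 * 1.117125 = 3.351374
  c_1 = sigma^2 (theta_1 + theta_2 psi_1) = 3 * (0.4 + (-0.423)(-0.101)) = 1.328169
  c_2 = sigma^2 theta_2 = 3 * (-0.423) = -1.269
Equations for k = 0 and k = 1 (AR order 1):
  gamma(0) = phi_1 gamma(1) + c_0
  gamma(1) = phi_1 gamma(0) + c_1
Substituting the second into the first: gamma(0) (1 - phi_1^2) = c_0 + phi_1 c_1, so
  gamma(0) = (c_0 + phi_1 c_1) / (1 - phi_1^2) = (3.351374 + (-0.501)(1.328169)) / (1 - (-0.501)^2) = 2.685962 / 0.748999 = 3.586068.
  gamma(1) = phi_1 gamma(0) + c_1 = (-0.501)(3.586068) + (1.328169) = -0.468451.
Therefore gamma(1) = -0.4685 (to 4 decimal places).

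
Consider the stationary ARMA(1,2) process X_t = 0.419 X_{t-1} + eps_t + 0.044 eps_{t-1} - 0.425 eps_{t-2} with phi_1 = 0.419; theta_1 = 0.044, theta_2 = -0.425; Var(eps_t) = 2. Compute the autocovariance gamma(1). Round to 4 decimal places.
\gamma(1) = 0.7663

Multiply the model equation by X_{t-k} and take expectations. With theta_0 = psi_0 = 1 and psi_j the MA(infinity) weights, this gives
  gamma(k) - sum_i phi_i gamma(k-i) = c_k,
  c_k = sigma^2 * sum_{j=k..q} theta_j psi_{j-k}   (c_k = 0 for k > q),
using gamma(-m) = gamma(m).
psi-weights needed (psi_j = theta_j + sum_i phi_i psi_{j-i}):
  psi_1 = theta_1 + phi_1 = 0.044 + (0.419) = 0.463
  psi_2 = theta_2 + phi_1 psi_1 = -0.425 + (0.419)(0.463) = -0.231003
Right-hand sides:
  c_0 = sigma^2 (1 + theta_1 psi_1 + theta_2 psi_2) = 2 * (1 + (0.044)(0.463) + (-0.425)(-0.231003)) = 2 * 1.118548 = 2.237097
  c_1 = sigma^2 (theta_1 + theta_2 psi_1) = 2 * (0.044 + (-0.425)(0.463)) = -0.30555
  c_2 = sigma^2 theta_2 = 2 * (-0.425) = -0.85
Equations for k = 0 and k = 1 (AR order 1):
  gamma(0) = phi_1 gamma(1) + c_0
  gamma(1) = phi_1 gamma(0) + c_1
Substituting the second into the first: gamma(0) (1 - phi_1^2) = c_0 + phi_1 c_1, so
  gamma(0) = (c_0 + phi_1 c_1) / (1 - phi_1^2) = (2.237097 + (0.419)(-0.30555)) / (1 - (0.419)^2) = 2.109071 / 0.824439 = 2.558189.
  gamma(1) = phi_1 gamma(0) + c_1 = (0.419)(2.558189) + (-0.30555) = 0.766331.
Therefore gamma(1) = 0.7663 (to 4 decimal places).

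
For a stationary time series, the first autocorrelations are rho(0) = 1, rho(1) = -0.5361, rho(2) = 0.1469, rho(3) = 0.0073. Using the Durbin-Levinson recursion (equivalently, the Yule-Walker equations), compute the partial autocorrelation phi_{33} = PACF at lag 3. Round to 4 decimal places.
\phi_{33} = -0.0060

The PACF at lag k is phi_{kk}, the last component of the solution
to the Yule-Walker system G_k phi = r_k where
  (G_k)_{ij} = rho(|i - j|), (r_k)_i = rho(i), i,j = 1..k.
Equivalently, Durbin-Levinson gives phi_{kk} iteratively:
  phi_{11} = rho(1)
  phi_{kk} = [rho(k) - sum_{j=1..k-1} phi_{k-1,j} rho(k-j)]
            / [1 - sum_{j=1..k-1} phi_{k-1,j} rho(j)],
  phi_{k,j} = phi_{k-1,j} - phi_{kk} phi_{k-1,k-j},  j = 1..k-1.
Step k = 1:
  phi_11 = rho(1) = -0.5361.
Step k = 2:
  phi_22 = [rho(2) - phi_11 rho(1)] / [1 - phi_11 rho(1)] = [0.1469 - (-0.5361)(-0.5361)] / [1 - (-0.5361)(-0.5361)]
         = -0.14050321 / 0.71259679 = -0.197171.
  Update: phi_21 = phi_11 - phi_22 phi_11 = -0.5361 - (-0.197171)(-0.5361) = -0.641803.
Step k = 3:
  phi_33 = [rho(3) - phi_21 rho(2) - phi_22 rho(1)] / [1 - phi_21 rho(1) - phi_22 rho(2)]
    numerator   = 0.0073 - (-0.641803)(0.1469) - (-0.197171)(-0.5361) = -0.00412232
    denominator = 1 - (-0.641803)(-0.5361) - (-0.197171)(0.1469) = 0.68489367
  phi_33 = -0.00412232 / 0.68489367 = -0.006.
Therefore phi_{33} = -0.0060.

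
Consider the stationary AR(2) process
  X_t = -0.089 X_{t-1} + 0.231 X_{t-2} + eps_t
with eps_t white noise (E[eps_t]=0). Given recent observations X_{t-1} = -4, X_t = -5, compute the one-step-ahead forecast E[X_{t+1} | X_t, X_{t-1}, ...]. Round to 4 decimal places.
E[X_{t+1} \mid \mathcal F_t] = -0.4790

For an AR(p) model X_t = c + sum_i phi_i X_{t-i} + eps_t, the
one-step-ahead conditional mean is
  E[X_{t+1} | X_t, ...] = c + sum_i phi_i X_{t+1-i}.
Substitute known values:
  E[X_{t+1} | ...] = (-0.089) * (-5) + (0.231) * (-4)
                   = -0.4790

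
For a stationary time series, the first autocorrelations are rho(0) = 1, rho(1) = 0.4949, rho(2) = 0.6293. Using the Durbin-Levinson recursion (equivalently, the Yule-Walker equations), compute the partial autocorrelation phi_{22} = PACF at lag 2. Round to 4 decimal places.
\phi_{22} = 0.5091

The PACF at lag k is phi_{kk}, the last component of the solution
to the Yule-Walker system G_k phi = r_k where
  (G_k)_{ij} = rho(|i - j|), (r_k)_i = rho(i), i,j = 1..k.
Equivalently, Durbin-Levinson gives phi_{kk} iteratively:
  phi_{11} = rho(1)
  phi_{kk} = [rho(k) - sum_{j=1..k-1} phi_{k-1,j} rho(k-j)]
            / [1 - sum_{j=1..k-1} phi_{k-1,j} rho(j)],
  phi_{k,j} = phi_{k-1,j} - phi_{kk} phi_{k-1,k-j},  j = 1..k-1.
Step k = 1:
  phi_11 = rho(1) = 0.4949.
Step k = 2:
  phi_22 = [rho(2) - phi_11 rho(1)] / [1 - phi_11 rho(1)] = [0.6293 - (0.4949)(0.4949)] / [1 - (0.4949)(0.4949)]
         = 0.38437399 / 0.75507399 = 0.5091.
Therefore phi_{22} = 0.5091.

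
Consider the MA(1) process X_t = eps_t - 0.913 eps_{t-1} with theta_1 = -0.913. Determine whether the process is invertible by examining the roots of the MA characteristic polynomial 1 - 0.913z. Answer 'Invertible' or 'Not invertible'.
\text{Invertible}

The MA(q) characteristic polynomial is P(z) = 1 - 0.913z.
Invertibility requires all roots to lie outside the unit circle, i.e. |z| > 1 for every root.
This is linear in z: 1 + (-0.913) z = 0  =>  z = -1/(-0.913) = 1.09529,  |z| = 1.09529.
Moduli of all roots: 1.0953.
All moduli strictly greater than 1? Yes.
Verdict: Invertible.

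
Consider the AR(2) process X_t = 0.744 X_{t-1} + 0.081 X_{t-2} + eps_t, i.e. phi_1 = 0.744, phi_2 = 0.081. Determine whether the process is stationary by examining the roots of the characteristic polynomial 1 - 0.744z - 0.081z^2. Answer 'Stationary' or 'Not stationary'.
\text{Stationary}

The AR(p) characteristic polynomial is P(z) = 1 - 0.744z - 0.081z^2.
Stationarity requires all roots to lie outside the unit circle, i.e. |z| > 1 for every root.
Set 1 + (-0.744) z + (-0.081) z^2 = 0, i.e. a z^2 + b z + c = 0 with a = -0.081, b = -0.744, c = 1.
Discriminant D = b^2 - 4ac = (-0.744)^2 - 4*(-0.081)*1 = 0.553536 - (-0.324) = 0.877536.
D >= 0, so the roots are real: z = (-b +/- sqrt(D)) / (2a) = (0.744 +/- 0.936769) / (-0.162).
  z_1 = (0.744 + 0.936769) / (-0.162) = -10.3751,   |z_1| = 10.3751.
  z_2 = (0.744 - 0.936769) / (-0.162) = 1.1899,   |z_2| = 1.1899.
Moduli of all roots: 10.3751, 1.1899.
All moduli strictly greater than 1? Yes.
Verdict: Stationary.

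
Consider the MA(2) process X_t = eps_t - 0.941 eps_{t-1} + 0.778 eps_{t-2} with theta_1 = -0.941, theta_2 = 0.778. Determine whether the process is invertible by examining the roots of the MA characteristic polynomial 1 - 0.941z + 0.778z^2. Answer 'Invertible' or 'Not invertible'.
\text{Invertible}

The MA(q) characteristic polynomial is P(z) = 1 - 0.941z + 0.778z^2.
Invertibility requires all roots to lie outside the unit circle, i.e. |z| > 1 for every root.
Set 1 + (-0.941) z + (0.778) z^2 = 0, i.e. a z^2 + b z + c = 0 with a = 0.778, b = -0.941, c = 1.
Discriminant D = b^2 - 4ac = (-0.941)^2 - 4*(0.778)*1 = 0.885481 - (3.112) = -2.226519.
D < 0, so the roots are the complex-conjugate pair z = (-b +/- i sqrt(-D)) / (2a) = 0.6048 +/- 0.959i.
For a conjugate pair |z|^2 = z * conj(z) = (product of roots) = c/a = 1/(0.778) = 1.285347, so |z| = sqrt(1.285347) = 1.1337 for both roots.
Moduli of all roots: 1.1337, 1.1337.
All moduli strictly greater than 1? Yes.
Verdict: Invertible.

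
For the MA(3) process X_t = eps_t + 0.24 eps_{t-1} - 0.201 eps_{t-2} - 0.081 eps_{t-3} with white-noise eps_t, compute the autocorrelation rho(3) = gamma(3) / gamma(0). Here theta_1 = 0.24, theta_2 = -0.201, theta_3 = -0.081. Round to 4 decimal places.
\rho(3) = -0.0733

For an MA(q) process with theta_0 = 1, the autocovariance is
  gamma(k) = sigma^2 * sum_{i=0..q-k} theta_i * theta_{i+k},
and rho(k) = gamma(k) / gamma(0). Sigma^2 cancels.
  numerator   = (1)*(-0.081) = -0.081.
  denominator = (1)^2 + (0.24)^2 + (-0.201)^2 + (-0.081)^2 = 1.104562.
  rho(3) = -0.081 / 1.104562 = -0.0733.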